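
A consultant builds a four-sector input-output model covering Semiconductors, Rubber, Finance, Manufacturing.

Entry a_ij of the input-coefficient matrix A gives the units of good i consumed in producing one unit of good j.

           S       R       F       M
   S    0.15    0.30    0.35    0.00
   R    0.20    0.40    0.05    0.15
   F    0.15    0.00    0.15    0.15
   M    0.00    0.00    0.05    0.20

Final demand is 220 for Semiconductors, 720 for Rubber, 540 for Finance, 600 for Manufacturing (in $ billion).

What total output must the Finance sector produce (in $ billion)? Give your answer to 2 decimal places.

I − A =
  [   0.85    -0.30    -0.35     0.00]
  [  -0.20     0.60    -0.05    -0.15]
  [  -0.15     0.00     0.85    -0.15]
  [   0.00     0.00    -0.05     0.80]
Compute the cofactors C_ij = (−1)^(i+j)·(3×3 minor ij) of I−A; the adjugate is their transpose:
adj(I−A) = Cᵀ =
  [ 0.403500   0.201750   0.182250   0.072000]
  [ 0.141625   0.529625   0.096375   0.117375]
  [ 0.072000   0.036000   0.360000   0.074250]
  [ 0.004500   0.002250   0.022500   0.348750]
det(I−A) = Σ_j (I−A)_1j·C_1j = (0.85)(0.403500) + (-0.30)(0.141625) + (-0.35)(0.072000) + (0.00)(0.004500) = 0.2752875
(I − A)⁻¹ = adj(I−A) / det(I−A) ≈
  [   1.4657     0.7329     0.6620     0.2615]
  [   0.5145     1.9239     0.3501     0.4264]
  [   0.2615     0.1308     1.3077     0.2697]
  [   0.0163     0.0082     0.0817     1.2669]
x = (I − A)⁻¹ d = adj(I−A)·d / det(I−A), with det(I−A) = 0.2752875:
  x_S = (0.403500·220 + 0.201750·720 + 0.182250·540 + 0.072000·600) / 0.2752875 = 375.645 / 0.2752875 ≈ 1364.56
  x_R = (0.141625·220 + 0.529625·720 + 0.096375·540 + 0.117375·600) / 0.2752875 = 534.955 / 0.2752875 ≈ 1943.26
  x_F = (0.072000·220 + 0.036000·720 + 0.360000·540 + 0.074250·600) / 0.2752875 = 280.71 / 0.2752875 ≈ 1019.70
  x_M = (0.004500·220 + 0.002250·720 + 0.022500·540 + 0.348750·600) / 0.2752875 = 224.01 / 0.2752875 ≈ 813.73

x_F = 1019.70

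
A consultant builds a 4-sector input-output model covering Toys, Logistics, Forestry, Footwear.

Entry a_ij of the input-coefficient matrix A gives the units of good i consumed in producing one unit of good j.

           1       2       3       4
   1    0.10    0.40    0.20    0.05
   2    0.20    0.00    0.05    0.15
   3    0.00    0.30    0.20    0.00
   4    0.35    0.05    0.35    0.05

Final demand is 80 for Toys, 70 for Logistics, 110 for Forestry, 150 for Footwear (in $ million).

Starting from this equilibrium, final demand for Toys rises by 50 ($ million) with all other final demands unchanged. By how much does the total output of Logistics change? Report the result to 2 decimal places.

Δx_2 = 17.82

I − A =
  [   0.90    -0.40    -0.20    -0.05]
  [  -0.20     1.00    -0.05    -0.15]
  [   0.00    -0.30     0.80     0.00]
  [  -0.35    -0.05    -0.35     0.95]
Compute the cofactors C_ij = (−1)^(i+j)·(3×3 minor ij) of I−A; the adjugate is their transpose:
adj(I−A) = Cᵀ =
  [ 0.724000   0.368250   0.246125   0.096250]
  [ 0.194000   0.670000   0.141125   0.116000]
  [ 0.072750   0.251250   0.733250   0.043500]
  [ 0.303750   0.263500   0.368250   0.630500]
det(I−A) = Σ_j (I−A)_1j·C_1j = (0.90)(0.724000) + (-0.40)(0.194000) + (-0.20)(0.072750) + (-0.05)(0.303750) = 0.5442625
(I − A)⁻¹ = adj(I−A) / det(I−A) ≈
  [   1.3302     0.6766     0.4522     0.1768]
  [   0.3564     1.2310     0.2593     0.2131]
  [   0.1337     0.4616     1.3472     0.0799]
  [   0.5581     0.4841     0.6766     1.1584]
Δx = (I − A)⁻¹ Δd with Δd having +50 in the Toys component and 0 elsewhere.
So Δx_2 = L_21 · (+50), where L_21 = adj(I−A)_21 / det(I−A) = 0.194000 / 0.5442625.
Δx_2 = 0.194000 × (+50) / 0.5442625 = 9.70 / 0.5442625 ≈ 17.82.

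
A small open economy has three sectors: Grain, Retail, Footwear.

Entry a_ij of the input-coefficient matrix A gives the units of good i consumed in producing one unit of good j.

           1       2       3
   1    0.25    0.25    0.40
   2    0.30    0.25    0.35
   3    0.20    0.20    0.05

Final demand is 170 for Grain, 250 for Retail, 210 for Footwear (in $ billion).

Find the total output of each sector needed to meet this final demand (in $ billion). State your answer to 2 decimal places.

x_1 = 873.35, x_2 = 966.60, x_3 = 608.41

I − A =
  [   0.75    -0.25    -0.40]
  [  -0.30     0.75    -0.35]
  [  -0.20    -0.20     0.95]
Cofactors of I−A, C_ij = (−1)^(i+j)·(minor ij) (rows/columns in the sector order above):
  C_11 = (0.75)(0.95) − (-0.35)(-0.20) = 0.6425
  C_12 = −[(-0.30)(0.95) − (-0.35)(-0.20)] = 0.3550
  C_13 = (-0.30)(-0.20) − (0.75)(-0.20) = 0.2100
  C_21 = −[(-0.25)(0.95) − (-0.40)(-0.20)] = 0.3175
  C_22 = (0.75)(0.95) − (-0.40)(-0.20) = 0.6325
  C_23 = −[(0.75)(-0.20) − (-0.25)(-0.20)] = 0.2000
  C_31 = (-0.25)(-0.35) − (-0.40)(0.75) = 0.3875
  C_32 = −[(0.75)(-0.35) − (-0.40)(-0.30)] = 0.3825
  C_33 = (0.75)(0.75) − (-0.25)(-0.30) = 0.4875
det(I−A) = Σ_j (I−A)_1j·C_1j = (0.75)(0.6425) + (-0.25)(0.3550) + (-0.40)(0.2100) = 0.309125
adj(I−A) = Cᵀ =
  [ 0.6425   0.3175   0.3875]
  [ 0.3550   0.6325   0.3825]
  [ 0.2100   0.2000   0.4875]
(I − A)⁻¹ = adj(I−A) / det(I−A) ≈
  [   2.0784     1.0271     1.2535]
  [   1.1484     2.0461     1.2374]
  [   0.6793     0.6470     1.5770]
x = (I − A)⁻¹ d = adj(I−A)·d / det(I−A), with det(I−A) = 0.309125:
  x_1 = (0.6425·170 + 0.3175·250 + 0.3875·210) / 0.309125 = 269.975 / 0.309125 ≈ 873.35
  x_2 = (0.3550·170 + 0.6325·250 + 0.3825·210) / 0.309125 = 298.80 / 0.309125 ≈ 966.60
  x_3 = (0.2100·170 + 0.2000·250 + 0.4875·210) / 0.309125 = 188.075 / 0.309125 ≈ 608.41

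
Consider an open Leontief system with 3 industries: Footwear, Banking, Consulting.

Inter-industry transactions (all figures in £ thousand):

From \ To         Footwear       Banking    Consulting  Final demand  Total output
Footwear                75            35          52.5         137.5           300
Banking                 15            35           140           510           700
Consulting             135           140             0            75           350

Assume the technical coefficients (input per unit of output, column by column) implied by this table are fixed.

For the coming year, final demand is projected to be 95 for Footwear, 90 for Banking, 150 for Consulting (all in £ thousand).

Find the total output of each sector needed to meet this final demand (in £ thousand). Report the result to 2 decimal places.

Technical coefficients a_ij = z_ij / X_j:
  a_FF = 75/300 = 0.25, a_BF = 15/300 = 0.05, a_CF = 135/300 = 0.45
  a_FB = 35/700 = 0.05, a_BB = 35/700 = 0.05, a_CB = 140/700 = 0.20
  a_FC = 52.5/350 = 0.15, a_BC = 140/350 = 0.40, a_CC = 0/350 = 0.00
I − A =
  [   0.75    -0.05    -0.15]
  [  -0.05     0.95    -0.40]
  [  -0.45    -0.20     1.00]
Cofactors of I−A, C_ij = (−1)^(i+j)·(minor ij) (rows/columns in the sector order above):
  C_11 = (0.95)(1.00) − (-0.40)(-0.20) = 0.8700
  C_12 = −[(-0.05)(1.00) − (-0.40)(-0.45)] = 0.2300
  C_13 = (-0.05)(-0.20) − (0.95)(-0.45) = 0.4375
  C_21 = −[(-0.05)(1.00) − (-0.15)(-0.20)] = 0.0800
  C_22 = (0.75)(1.00) − (-0.15)(-0.45) = 0.6825
  C_23 = −[(0.75)(-0.20) − (-0.05)(-0.45)] = 0.1725
  C_31 = (-0.05)(-0.40) − (-0.15)(0.95) = 0.1625
  C_32 = −[(0.75)(-0.40) − (-0.15)(-0.05)] = 0.3075
  C_33 = (0.75)(0.95) − (-0.05)(-0.05) = 0.7100
det(I−A) = Σ_j (I−A)_1j·C_1j = (0.75)(0.8700) + (-0.05)(0.2300) + (-0.15)(0.4375) = 0.575375
adj(I−A) = Cᵀ =
  [ 0.8700   0.0800   0.1625]
  [ 0.2300   0.6825   0.3075]
  [ 0.4375   0.1725   0.7100]
(I − A)⁻¹ = adj(I−A) / det(I−A) ≈
  [   1.5121     0.1390     0.2824]
  [   0.3997     1.1862     0.5344]
  [   0.7604     0.2998     1.2340]
x = (I − A)⁻¹ d = adj(I−A)·d / det(I−A), with det(I−A) = 0.575375:
  x_F = (0.8700·95 + 0.0800·90 + 0.1625·150) / 0.575375 = 114.225 / 0.575375 ≈ 198.52
  x_B = (0.2300·95 + 0.6825·90 + 0.3075·150) / 0.575375 = 129.40 / 0.575375 ≈ 224.90
  x_C = (0.4375·95 + 0.1725·90 + 0.7100·150) / 0.575375 = 163.5875 / 0.575375 ≈ 284.31

x_F = 198.52, x_B = 224.90, x_C = 284.31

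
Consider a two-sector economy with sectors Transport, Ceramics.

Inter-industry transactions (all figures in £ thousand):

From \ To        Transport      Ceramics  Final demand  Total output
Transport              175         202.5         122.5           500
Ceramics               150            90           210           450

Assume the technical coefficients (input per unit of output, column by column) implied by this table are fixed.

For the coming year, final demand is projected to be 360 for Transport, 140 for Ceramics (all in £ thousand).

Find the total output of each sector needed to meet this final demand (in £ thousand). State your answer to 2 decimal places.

x_1 = 911.69, x_2 = 516.88

Technical coefficients a_ij = z_ij / X_j:
  a_11 = 175/500 = 0.35, a_21 = 150/500 = 0.30
  a_12 = 202.5/450 = 0.45, a_22 = 90/450 = 0.20
I − A =
  [   0.65    -0.45]
  [  -0.30     0.80]
det(I−A) = (0.65)(0.80) − (-0.45)(-0.30) = 0.3850
adj(I−A) = [[0.80, 0.45], [0.30, 0.65]]
(I − A)⁻¹ = adj(I−A) / det(I−A) ≈
  [   2.0779     1.1688]
  [   0.7792     1.6883]
x = (I − A)⁻¹ d = adj(I−A)·d / det(I−A), with det(I−A) = 0.3850:
  x_1 = (0.80·360 + 0.45·140) / 0.3850 = 351.00 / 0.3850 ≈ 911.69
  x_2 = (0.30·360 + 0.65·140) / 0.3850 = 199.00 / 0.3850 ≈ 516.88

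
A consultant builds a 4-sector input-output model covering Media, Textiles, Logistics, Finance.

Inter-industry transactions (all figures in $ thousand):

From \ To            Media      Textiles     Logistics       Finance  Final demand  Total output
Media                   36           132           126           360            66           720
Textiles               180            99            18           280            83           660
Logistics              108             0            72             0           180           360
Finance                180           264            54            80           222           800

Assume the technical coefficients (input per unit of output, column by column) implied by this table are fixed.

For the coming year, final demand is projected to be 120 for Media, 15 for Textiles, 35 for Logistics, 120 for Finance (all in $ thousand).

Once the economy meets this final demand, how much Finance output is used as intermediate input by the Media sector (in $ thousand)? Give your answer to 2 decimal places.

z_FM = 110.96

Technical coefficients a_ij = z_ij / X_j:
  a_MM = 36/720 = 0.05, a_TM = 180/720 = 0.25, a_LM = 108/720 = 0.15, a_FM = 180/720 = 0.25
  a_MT = 132/660 = 0.20, a_TT = 99/660 = 0.15, a_LT = 0/660 = 0.00, a_FT = 264/660 = 0.40
  a_ML = 126/360 = 0.35, a_TL = 18/360 = 0.05, a_LL = 72/360 = 0.20, a_FL = 54/360 = 0.15
  a_MF = 360/800 = 0.45, a_TF = 280/800 = 0.35, a_LF = 0/800 = 0.00, a_FF = 80/800 = 0.10
I − A =
  [   0.95    -0.20    -0.35    -0.45]
  [  -0.25     0.85    -0.05    -0.35]
  [  -0.15     0.00     0.80     0.00]
  [  -0.25    -0.40    -0.15     0.90]
Compute the cofactors C_ij = (−1)^(i+j)·(3×3 minor ij) of I−A; the adjugate is their transpose:
adj(I−A) = Cᵀ =
  [ 0.500000   0.288000   0.304625   0.362000]
  [ 0.264625   0.536625   0.213250   0.341000]
  [ 0.093750   0.054000   0.390625   0.067875]
  [ 0.272125   0.327500   0.244500   0.559875]
det(I−A) = Σ_j (I−A)_1j·C_1j = (0.95)(0.500000) + (-0.20)(0.264625) + (-0.35)(0.093750) + (-0.45)(0.272125) = 0.26680625
(I − A)⁻¹ = adj(I−A) / det(I−A) ≈
  [   1.8740     1.0794     1.1417     1.3568]
  [   0.9918     2.0113     0.7993     1.2781]
  [   0.3514     0.2024     1.4641     0.2544]
  [   1.0199     1.2275     0.9164     2.0984]
First solve x = (I − A)⁻¹ d = adj(I−A)·d / det(I−A); in particular x_M = (0.500000·120 + 0.288000·15 + 0.304625·35 + 0.362000·120) / 0.26680625 = 118.421875 / 0.26680625 ≈ 443.8497.
Intermediate flow from F to M: z_FM = a_FM · x_M = 0.25 × 118.421875 / 0.26680625 = 29.60546875 / 0.26680625 ≈ 110.96.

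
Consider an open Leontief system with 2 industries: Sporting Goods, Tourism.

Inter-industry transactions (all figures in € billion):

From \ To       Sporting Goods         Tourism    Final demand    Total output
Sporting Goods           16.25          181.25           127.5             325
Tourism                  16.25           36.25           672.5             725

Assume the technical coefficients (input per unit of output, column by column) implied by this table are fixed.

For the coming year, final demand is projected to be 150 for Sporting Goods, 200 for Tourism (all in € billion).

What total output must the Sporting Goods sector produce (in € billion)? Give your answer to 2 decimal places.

x_1 = 216.29

Technical coefficients a_ij = z_ij / X_j:
  a_11 = 16.25/325 = 0.05, a_21 = 16.25/325 = 0.05
  a_12 = 181.25/725 = 0.25, a_22 = 36.25/725 = 0.05
I − A =
  [   0.95    -0.25]
  [  -0.05     0.95]
det(I−A) = (0.95)(0.95) − (-0.25)(-0.05) = 0.8900
adj(I−A) = [[0.95, 0.25], [0.05, 0.95]]
(I − A)⁻¹ = adj(I−A) / det(I−A) ≈
  [   1.0674     0.2809]
  [   0.0562     1.0674]
x = (I − A)⁻¹ d = adj(I−A)·d / det(I−A), with det(I−A) = 0.8900:
  x_1 = (0.95·150 + 0.25·200) / 0.8900 = 192.50 / 0.8900 ≈ 216.29
  x_2 = (0.05·150 + 0.95·200) / 0.8900 = 197.50 / 0.8900 ≈ 221.91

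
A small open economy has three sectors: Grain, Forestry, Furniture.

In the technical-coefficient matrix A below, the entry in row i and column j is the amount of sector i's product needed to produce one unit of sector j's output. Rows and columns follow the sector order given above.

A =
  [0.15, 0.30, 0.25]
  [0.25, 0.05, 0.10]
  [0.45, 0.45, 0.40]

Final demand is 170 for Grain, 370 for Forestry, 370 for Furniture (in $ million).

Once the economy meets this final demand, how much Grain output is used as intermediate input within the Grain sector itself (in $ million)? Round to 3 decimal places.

I − A =
  [   0.85    -0.30    -0.25]
  [  -0.25     0.95    -0.10]
  [  -0.45    -0.45     0.60]
Cofactors of I−A, C_ij = (−1)^(i+j)·(minor ij) (rows/columns in the sector order above):
  C_11 = (0.95)(0.60) − (-0.10)(-0.45) = 0.5250
  C_12 = −[(-0.25)(0.60) − (-0.10)(-0.45)] = 0.1950
  C_13 = (-0.25)(-0.45) − (0.95)(-0.45) = 0.5400
  C_21 = −[(-0.30)(0.60) − (-0.25)(-0.45)] = 0.2925
  C_22 = (0.85)(0.60) − (-0.25)(-0.45) = 0.3975
  C_23 = −[(0.85)(-0.45) − (-0.30)(-0.45)] = 0.5175
  C_31 = (-0.30)(-0.10) − (-0.25)(0.95) = 0.2675
  C_32 = −[(0.85)(-0.10) − (-0.25)(-0.25)] = 0.1475
  C_33 = (0.85)(0.95) − (-0.30)(-0.25) = 0.7325
det(I−A) = Σ_j (I−A)_1j·C_1j = (0.85)(0.5250) + (-0.30)(0.1950) + (-0.25)(0.5400) = 0.25275
adj(I−A) = Cᵀ =
  [ 0.5250   0.2925   0.2675]
  [ 0.1950   0.3975   0.1475]
  [ 0.5400   0.5175   0.7325]
(I − A)⁻¹ = adj(I−A) / det(I−A) ≈
  [   2.0772     1.1573     1.0584]
  [   0.7715     1.5727     0.5836]
  [   2.1365     2.0475     2.8981]
First solve x = (I − A)⁻¹ d = adj(I−A)·d / det(I−A); in particular x_1 = (0.5250·170 + 0.2925·370 + 0.2675·370) / 0.25275 = 296.45 / 0.25275 ≈ 1172.89812.
Intermediate flow from 1 to 1: z_11 = a_11 · x_1 = 0.15 × 296.45 / 0.25275 = 44.4675 / 0.25275 ≈ 175.935.

z_11 = 175.935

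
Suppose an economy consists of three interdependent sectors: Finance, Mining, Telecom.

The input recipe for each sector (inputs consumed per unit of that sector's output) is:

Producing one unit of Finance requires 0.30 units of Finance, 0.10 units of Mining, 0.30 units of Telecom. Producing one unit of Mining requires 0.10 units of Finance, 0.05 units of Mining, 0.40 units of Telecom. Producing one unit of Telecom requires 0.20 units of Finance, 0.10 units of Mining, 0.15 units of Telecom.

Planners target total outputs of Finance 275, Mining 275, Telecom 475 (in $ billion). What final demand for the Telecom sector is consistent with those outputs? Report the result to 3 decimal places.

I − A =
  [   0.70    -0.10    -0.20]
  [  -0.10     0.95    -0.10]
  [  -0.30    -0.40     0.85]
d = (I − A) x:
  d_1 = (+0.70)·275 + (-0.10)·275 + (-0.20)·475 = 70.000
  d_2 = (-0.10)·275 + (+0.95)·275 + (-0.10)·475 = 186.250
  d_3 = (-0.30)·275 + (-0.40)·275 + (+0.85)·475 = 211.250

d_3 = 211.250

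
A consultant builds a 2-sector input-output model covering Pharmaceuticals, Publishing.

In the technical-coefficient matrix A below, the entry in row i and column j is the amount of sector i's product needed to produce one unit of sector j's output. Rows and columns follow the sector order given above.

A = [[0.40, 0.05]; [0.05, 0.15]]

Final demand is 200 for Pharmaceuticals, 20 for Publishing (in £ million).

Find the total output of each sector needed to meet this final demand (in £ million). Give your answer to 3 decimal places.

x_1 = 336.946, x_2 = 43.350

I − A =
  [   0.60    -0.05]
  [  -0.05     0.85]
det(I−A) = (0.60)(0.85) − (-0.05)(-0.05) = 0.5075
adj(I−A) = [[0.85, 0.05], [0.05, 0.60]]
(I − A)⁻¹ = adj(I−A) / det(I−A) ≈
  [   1.6749     0.0985]
  [   0.0985     1.1823]
x = (I − A)⁻¹ d = adj(I−A)·d / det(I−A), with det(I−A) = 0.5075:
  x_1 = (0.85·200 + 0.05·20) / 0.5075 = 171.00 / 0.5075 ≈ 336.946
  x_2 = (0.05·200 + 0.60·20) / 0.5075 = 22.00 / 0.5075 ≈ 43.350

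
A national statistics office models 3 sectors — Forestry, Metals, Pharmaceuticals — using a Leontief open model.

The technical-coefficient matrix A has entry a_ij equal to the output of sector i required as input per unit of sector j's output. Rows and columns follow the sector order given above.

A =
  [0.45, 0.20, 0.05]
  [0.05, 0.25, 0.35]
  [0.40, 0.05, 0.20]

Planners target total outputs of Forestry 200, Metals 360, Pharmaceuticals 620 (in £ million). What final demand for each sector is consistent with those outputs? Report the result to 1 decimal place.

d_1 = 7.0, d_2 = 43.0, d_3 = 398.0

I − A =
  [   0.55    -0.20    -0.05]
  [  -0.05     0.75    -0.35]
  [  -0.40    -0.05     0.80]
d = (I − A) x:
  d_1 = (+0.55)·200 + (-0.20)·360 + (-0.05)·620 = 7.0
  d_2 = (-0.05)·200 + (+0.75)·360 + (-0.35)·620 = 43.0
  d_3 = (-0.40)·200 + (-0.05)·360 + (+0.80)·620 = 398.0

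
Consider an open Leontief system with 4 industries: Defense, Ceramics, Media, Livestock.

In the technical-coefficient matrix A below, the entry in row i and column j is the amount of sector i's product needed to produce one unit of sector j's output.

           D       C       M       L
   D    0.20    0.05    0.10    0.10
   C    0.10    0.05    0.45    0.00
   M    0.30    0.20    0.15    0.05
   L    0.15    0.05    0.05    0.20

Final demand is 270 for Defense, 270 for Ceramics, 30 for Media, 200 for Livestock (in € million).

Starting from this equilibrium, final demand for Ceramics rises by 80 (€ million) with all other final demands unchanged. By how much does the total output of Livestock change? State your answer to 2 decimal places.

Δx_L = 9.90

I − A =
  [   0.80    -0.05    -0.10    -0.10]
  [  -0.10     0.95    -0.45     0.00]
  [  -0.30    -0.20     0.85    -0.05]
  [  -0.15    -0.05    -0.05     0.80]
Compute the cofactors C_ij = (−1)^(i+j)·(3×3 minor ij) of I−A; the adjugate is their transpose:
adj(I−A) = Cᵀ =
  [ 0.570500   0.055375   0.101000   0.077625]
  [ 0.179125   0.503000   0.289750   0.040500]
  [ 0.251375   0.140875   0.589250   0.068250]
  [ 0.133875   0.050625   0.073875   0.532500]
det(I−A) = Σ_j (I−A)_1j·C_1j = (0.80)(0.570500) + (-0.05)(0.179125) + (-0.10)(0.251375) + (-0.10)(0.133875) = 0.40891875
(I − A)⁻¹ = adj(I−A) / det(I−A) ≈
  [   1.3951     0.1354     0.2470     0.1898]
  [   0.4380     1.2301     0.7086     0.0990]
  [   0.6147     0.3445     1.4410     0.1669]
  [   0.3274     0.1238     0.1807     1.3022]
Δx = (I − A)⁻¹ Δd with Δd having +80 in the Ceramics component and 0 elsewhere.
So Δx_L = L_LC · (+80), where L_LC = adj(I−A)_LC / det(I−A) = 0.050625 / 0.40891875.
Δx_L = 0.050625 × (+80) / 0.40891875 = 4.05 / 0.40891875 ≈ 9.90.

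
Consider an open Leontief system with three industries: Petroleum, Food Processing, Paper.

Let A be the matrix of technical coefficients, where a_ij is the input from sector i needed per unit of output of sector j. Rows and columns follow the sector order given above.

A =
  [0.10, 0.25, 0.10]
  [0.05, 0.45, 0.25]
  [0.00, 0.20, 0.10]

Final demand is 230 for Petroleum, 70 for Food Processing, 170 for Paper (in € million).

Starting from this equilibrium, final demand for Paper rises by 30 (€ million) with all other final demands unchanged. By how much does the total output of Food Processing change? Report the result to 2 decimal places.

Δx_2 = 17.77

I − A =
  [   0.90    -0.25    -0.10]
  [  -0.05     0.55    -0.25]
  [   0.00    -0.20     0.90]
Cofactors of I−A, C_ij = (−1)^(i+j)·(minor ij) (rows/columns in the sector order above):
  C_11 = (0.55)(0.90) − (-0.25)(-0.20) = 0.4450
  C_12 = −[(-0.05)(0.90) − (-0.25)(0.00)] = 0.0450
  C_13 = (-0.05)(-0.20) − (0.55)(0.00) = 0.0100
  C_21 = −[(-0.25)(0.90) − (-0.10)(-0.20)] = 0.2450
  C_22 = (0.90)(0.90) − (-0.10)(0.00) = 0.8100
  C_23 = −[(0.90)(-0.20) − (-0.25)(0.00)] = 0.1800
  C_31 = (-0.25)(-0.25) − (-0.10)(0.55) = 0.1175
  C_32 = −[(0.90)(-0.25) − (-0.10)(-0.05)] = 0.2300
  C_33 = (0.90)(0.55) − (-0.25)(-0.05) = 0.4825
det(I−A) = Σ_j (I−A)_1j·C_1j = (0.90)(0.4450) + (-0.25)(0.0450) + (-0.10)(0.0100) = 0.38825
adj(I−A) = Cᵀ =
  [ 0.4450   0.2450   0.1175]
  [ 0.0450   0.8100   0.2300]
  [ 0.0100   0.1800   0.4825]
(I − A)⁻¹ = adj(I−A) / det(I−A) ≈
  [   1.1462     0.6310     0.3026]
  [   0.1159     2.0863     0.5924]
  [   0.0258     0.4636     1.2428]
Δx = (I − A)⁻¹ Δd with Δd having +30 in the Paper component and 0 elsewhere.
So Δx_2 = L_23 · (+30), where L_23 = adj(I−A)_23 / det(I−A) = 0.2300 / 0.38825.
Δx_2 = 0.2300 × (+30) / 0.38825 = 6.90 / 0.38825 ≈ 17.77.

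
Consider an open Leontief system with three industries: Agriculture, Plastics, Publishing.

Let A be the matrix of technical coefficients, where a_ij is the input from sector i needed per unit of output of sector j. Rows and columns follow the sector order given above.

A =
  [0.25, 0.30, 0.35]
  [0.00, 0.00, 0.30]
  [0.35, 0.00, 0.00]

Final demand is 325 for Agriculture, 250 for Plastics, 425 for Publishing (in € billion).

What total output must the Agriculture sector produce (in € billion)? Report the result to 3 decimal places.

x_1 = 984.899

I − A =
  [   0.75    -0.30    -0.35]
  [   0.00     1.00    -0.30]
  [  -0.35     0.00     1.00]
Cofactors of I−A, C_ij = (−1)^(i+j)·(minor ij) (rows/columns in the sector order above):
  C_11 = (1.00)(1.00) − (-0.30)(0.00) = 1.0000
  C_12 = −[(0.00)(1.00) − (-0.30)(-0.35)] = 0.1050
  C_13 = (0.00)(0.00) − (1.00)(-0.35) = 0.3500
  C_21 = −[(-0.30)(1.00) − (-0.35)(0.00)] = 0.3000
  C_22 = (0.75)(1.00) − (-0.35)(-0.35) = 0.6275
  C_23 = −[(0.75)(0.00) − (-0.30)(-0.35)] = 0.1050
  C_31 = (-0.30)(-0.30) − (-0.35)(1.00) = 0.4400
  C_32 = −[(0.75)(-0.30) − (-0.35)(0.00)] = 0.2250
  C_33 = (0.75)(1.00) − (-0.30)(0.00) = 0.7500
det(I−A) = Σ_j (I−A)_1j·C_1j = (0.75)(1.0000) + (-0.30)(0.1050) + (-0.35)(0.3500) = 0.5960
adj(I−A) = Cᵀ =
  [ 1.0000   0.3000   0.4400]
  [ 0.1050   0.6275   0.2250]
  [ 0.3500   0.1050   0.7500]
(I − A)⁻¹ = adj(I−A) / det(I−A) ≈
  [   1.6779     0.5034     0.7383]
  [   0.1762     1.0529     0.3775]
  [   0.5872     0.1762     1.2584]
x = (I − A)⁻¹ d = adj(I−A)·d / det(I−A), with det(I−A) = 0.5960:
  x_1 = (1.0000·325 + 0.3000·250 + 0.4400·425) / 0.5960 = 587.00 / 0.5960 ≈ 984.899
  x_2 = (0.1050·325 + 0.6275·250 + 0.2250·425) / 0.5960 = 286.625 / 0.5960 ≈ 480.914
  x_3 = (0.3500·325 + 0.1050·250 + 0.7500·425) / 0.5960 = 458.75 / 0.5960 ≈ 769.715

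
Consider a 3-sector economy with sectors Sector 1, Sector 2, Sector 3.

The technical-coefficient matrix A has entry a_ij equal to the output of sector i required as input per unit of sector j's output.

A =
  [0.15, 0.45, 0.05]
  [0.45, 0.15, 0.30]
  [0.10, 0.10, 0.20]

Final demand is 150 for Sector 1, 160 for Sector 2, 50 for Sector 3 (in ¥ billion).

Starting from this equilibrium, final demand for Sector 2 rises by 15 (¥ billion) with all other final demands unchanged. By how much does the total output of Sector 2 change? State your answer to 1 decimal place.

Δx_2 = 27.3

I − A =
  [   0.85    -0.45    -0.05]
  [  -0.45     0.85    -0.30]
  [  -0.10    -0.10     0.80]
Cofactors of I−A, C_ij = (−1)^(i+j)·(minor ij) (rows/columns in the sector order above):
  C_11 = (0.85)(0.80) − (-0.30)(-0.10) = 0.6500
  C_12 = −[(-0.45)(0.80) − (-0.30)(-0.10)] = 0.3900
  C_13 = (-0.45)(-0.10) − (0.85)(-0.10) = 0.1300
  C_21 = −[(-0.45)(0.80) − (-0.05)(-0.10)] = 0.3650
  C_22 = (0.85)(0.80) − (-0.05)(-0.10) = 0.6750
  C_23 = −[(0.85)(-0.10) − (-0.45)(-0.10)] = 0.1300
  C_31 = (-0.45)(-0.30) − (-0.05)(0.85) = 0.1775
  C_32 = −[(0.85)(-0.30) − (-0.05)(-0.45)] = 0.2775
  C_33 = (0.85)(0.85) − (-0.45)(-0.45) = 0.5200
det(I−A) = Σ_j (I−A)_1j·C_1j = (0.85)(0.6500) + (-0.45)(0.3900) + (-0.05)(0.1300) = 0.3705
adj(I−A) = Cᵀ =
  [ 0.6500   0.3650   0.1775]
  [ 0.3900   0.6750   0.2775]
  [ 0.1300   0.1300   0.5200]
(I − A)⁻¹ = adj(I−A) / det(I−A) ≈
  [   1.7544     0.9852     0.4791]
  [   1.0526     1.8219     0.7490]
  [   0.3509     0.3509     1.4035]
Δx = (I − A)⁻¹ Δd with Δd having +15 in the Sector 2 component and 0 elsewhere.
So Δx_2 = L_22 · (+15), where L_22 = adj(I−A)_22 / det(I−A) = 0.6750 / 0.3705.
Δx_2 = 0.6750 × (+15) / 0.3705 = 10.125 / 0.3705 ≈ 27.3.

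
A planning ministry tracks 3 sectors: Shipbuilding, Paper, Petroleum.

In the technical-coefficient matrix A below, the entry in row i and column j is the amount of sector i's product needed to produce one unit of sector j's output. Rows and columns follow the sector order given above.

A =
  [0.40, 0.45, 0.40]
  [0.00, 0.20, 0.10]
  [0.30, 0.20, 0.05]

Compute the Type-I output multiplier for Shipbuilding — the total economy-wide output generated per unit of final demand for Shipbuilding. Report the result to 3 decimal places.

I − A =
  [   0.60    -0.45    -0.40]
  [   0.00     0.80    -0.10]
  [  -0.30    -0.20     0.95]
Cofactors of I−A, C_ij = (−1)^(i+j)·(minor ij) (rows/columns in the sector order above):
  C_11 = (0.80)(0.95) − (-0.10)(-0.20) = 0.7400
  C_12 = −[(0.00)(0.95) − (-0.10)(-0.30)] = 0.0300
  C_13 = (0.00)(-0.20) − (0.80)(-0.30) = 0.2400
  C_21 = −[(-0.45)(0.95) − (-0.40)(-0.20)] = 0.5075
  C_22 = (0.60)(0.95) − (-0.40)(-0.30) = 0.4500
  C_23 = −[(0.60)(-0.20) − (-0.45)(-0.30)] = 0.2550
  C_31 = (-0.45)(-0.10) − (-0.40)(0.80) = 0.3650
  C_32 = −[(0.60)(-0.10) − (-0.40)(0.00)] = 0.0600
  C_33 = (0.60)(0.80) − (-0.45)(0.00) = 0.4800
det(I−A) = Σ_j (I−A)_1j·C_1j = (0.60)(0.7400) + (-0.45)(0.0300) + (-0.40)(0.2400) = 0.3345
adj(I−A) = Cᵀ =
  [ 0.7400   0.5075   0.3650]
  [ 0.0300   0.4500   0.0600]
  [ 0.2400   0.2550   0.4800]
(I − A)⁻¹ = adj(I−A) / det(I−A) ≈
  [   2.2123     1.5172     1.0912]
  [   0.0897     1.3453     0.1794]
  [   0.7175     0.7623     1.4350]
The output multiplier for sector j is the column-j sum of the Leontief inverse (I − A)⁻¹ = adj(I−A) / det(I−A).
Column 1 of adj(I−A): (0.7400, 0.0300, 0.2400); det(I−A) = 0.3345.
m_1 = (0.7400 + 0.0300 + 0.2400) / 0.3345 = 1.01 / 0.3345 ≈ 3.019.

m_1 = 3.019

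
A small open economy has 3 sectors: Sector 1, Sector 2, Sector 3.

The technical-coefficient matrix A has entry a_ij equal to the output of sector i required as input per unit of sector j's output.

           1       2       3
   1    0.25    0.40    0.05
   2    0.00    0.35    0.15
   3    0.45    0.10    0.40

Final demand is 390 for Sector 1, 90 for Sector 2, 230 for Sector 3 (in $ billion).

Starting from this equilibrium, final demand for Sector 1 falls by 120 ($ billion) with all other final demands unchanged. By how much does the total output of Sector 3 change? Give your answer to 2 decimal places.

I − A =
  [   0.75    -0.40    -0.05]
  [   0.00     0.65    -0.15]
  [  -0.45    -0.10     0.60]
Cofactors of I−A, C_ij = (−1)^(i+j)·(minor ij) (rows/columns in the sector order above):
  C_11 = (0.65)(0.60) − (-0.15)(-0.10) = 0.3750
  C_12 = −[(0.00)(0.60) − (-0.15)(-0.45)] = 0.0675
  C_13 = (0.00)(-0.10) − (0.65)(-0.45) = 0.2925
  C_21 = −[(-0.40)(0.60) − (-0.05)(-0.10)] = 0.2450
  C_22 = (0.75)(0.60) − (-0.05)(-0.45) = 0.4275
  C_23 = −[(0.75)(-0.10) − (-0.40)(-0.45)] = 0.2550
  C_31 = (-0.40)(-0.15) − (-0.05)(0.65) = 0.0925
  C_32 = −[(0.75)(-0.15) − (-0.05)(0.00)] = 0.1125
  C_33 = (0.75)(0.65) − (-0.40)(0.00) = 0.4875
det(I−A) = Σ_j (I−A)_1j·C_1j = (0.75)(0.3750) + (-0.40)(0.0675) + (-0.05)(0.2925) = 0.239625
adj(I−A) = Cᵀ =
  [ 0.3750   0.2450   0.0925]
  [ 0.0675   0.4275   0.1125]
  [ 0.2925   0.2550   0.4875]
(I − A)⁻¹ = adj(I−A) / det(I−A) ≈
  [   1.5649     1.0224     0.3860]
  [   0.2817     1.7840     0.4695]
  [   1.2207     1.0642     2.0344]
Δx = (I − A)⁻¹ Δd with Δd having -120 in the Sector 1 component and 0 elsewhere.
So Δx_3 = L_31 · (-120), where L_31 = adj(I−A)_31 / det(I−A) = 0.2925 / 0.239625.
Δx_3 = 0.2925 × (-120) / 0.239625 = -35.10 / 0.239625 ≈ -146.48.

Δx_3 = -146.48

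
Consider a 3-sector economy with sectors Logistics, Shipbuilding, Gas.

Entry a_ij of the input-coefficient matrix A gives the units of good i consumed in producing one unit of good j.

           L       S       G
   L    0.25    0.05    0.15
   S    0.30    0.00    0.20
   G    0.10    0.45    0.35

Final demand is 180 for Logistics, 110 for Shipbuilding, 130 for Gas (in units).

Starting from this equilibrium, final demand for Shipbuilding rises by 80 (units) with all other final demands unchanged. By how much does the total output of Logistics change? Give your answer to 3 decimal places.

Δx_L = 21.390

I − A =
  [   0.75    -0.05    -0.15]
  [  -0.30     1.00    -0.20]
  [  -0.10    -0.45     0.65]
Cofactors of I−A, C_ij = (−1)^(i+j)·(minor ij) (rows/columns in the sector order above):
  C_11 = (1.00)(0.65) − (-0.20)(-0.45) = 0.5600
  C_12 = −[(-0.30)(0.65) − (-0.20)(-0.10)] = 0.2150
  C_13 = (-0.30)(-0.45) − (1.00)(-0.10) = 0.2350
  C_21 = −[(-0.05)(0.65) − (-0.15)(-0.45)] = 0.1000
  C_22 = (0.75)(0.65) − (-0.15)(-0.10) = 0.4725
  C_23 = −[(0.75)(-0.45) − (-0.05)(-0.10)] = 0.3425
  C_31 = (-0.05)(-0.20) − (-0.15)(1.00) = 0.1600
  C_32 = −[(0.75)(-0.20) − (-0.15)(-0.30)] = 0.1950
  C_33 = (0.75)(1.00) − (-0.05)(-0.30) = 0.7350
det(I−A) = Σ_j (I−A)_1j·C_1j = (0.75)(0.5600) + (-0.05)(0.2150) + (-0.15)(0.2350) = 0.3740
adj(I−A) = Cᵀ =
  [ 0.5600   0.1000   0.1600]
  [ 0.2150   0.4725   0.1950]
  [ 0.2350   0.3425   0.7350]
(I − A)⁻¹ = adj(I−A) / det(I−A) ≈
  [   1.4973     0.2674     0.4278]
  [   0.5749     1.2634     0.5214]
  [   0.6283     0.9158     1.9652]
Δx = (I − A)⁻¹ Δd with Δd having +80 in the Shipbuilding component and 0 elsewhere.
So Δx_L = L_LS · (+80), where L_LS = adj(I−A)_LS / det(I−A) = 0.1000 / 0.3740.
Δx_L = 0.1000 × (+80) / 0.3740 = 8.00 / 0.3740 ≈ 21.390.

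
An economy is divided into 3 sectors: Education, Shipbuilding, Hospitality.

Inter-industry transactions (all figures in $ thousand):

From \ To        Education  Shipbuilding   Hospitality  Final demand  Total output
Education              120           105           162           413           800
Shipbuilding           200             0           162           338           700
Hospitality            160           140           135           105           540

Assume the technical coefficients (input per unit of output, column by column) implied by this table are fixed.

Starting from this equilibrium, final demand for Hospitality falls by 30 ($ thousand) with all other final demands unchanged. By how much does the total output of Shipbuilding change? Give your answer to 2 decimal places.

Δx_2 = -20.87

Technical coefficients a_ij = z_ij / X_j:
  a_11 = 120/800 = 0.15, a_21 = 200/800 = 0.25, a_31 = 160/800 = 0.20
  a_12 = 105/700 = 0.15, a_22 = 0/700 = 0.00, a_32 = 140/700 = 0.20
  a_13 = 162/540 = 0.30, a_23 = 162/540 = 0.30, a_33 = 135/540 = 0.25
I − A =
  [   0.85    -0.15    -0.30]
  [  -0.25     1.00    -0.30]
  [  -0.20    -0.20     0.75]
Cofactors of I−A, C_ij = (−1)^(i+j)·(minor ij) (rows/columns in the sector order above):
  C_11 = (1.00)(0.75) − (-0.30)(-0.20) = 0.6900
  C_12 = −[(-0.25)(0.75) − (-0.30)(-0.20)] = 0.2475
  C_13 = (-0.25)(-0.20) − (1.00)(-0.20) = 0.2500
  C_21 = −[(-0.15)(0.75) − (-0.30)(-0.20)] = 0.1725
  C_22 = (0.85)(0.75) − (-0.30)(-0.20) = 0.5775
  C_23 = −[(0.85)(-0.20) − (-0.15)(-0.20)] = 0.2000
  C_31 = (-0.15)(-0.30) − (-0.30)(1.00) = 0.3450
  C_32 = −[(0.85)(-0.30) − (-0.30)(-0.25)] = 0.3300
  C_33 = (0.85)(1.00) − (-0.15)(-0.25) = 0.8125
det(I−A) = Σ_j (I−A)_1j·C_1j = (0.85)(0.6900) + (-0.15)(0.2475) + (-0.30)(0.2500) = 0.474375
adj(I−A) = Cᵀ =
  [ 0.6900   0.1725   0.3450]
  [ 0.2475   0.5775   0.3300]
  [ 0.2500   0.2000   0.8125]
(I − A)⁻¹ = adj(I−A) / det(I−A) ≈
  [   1.4545     0.3636     0.7273]
  [   0.5217     1.2174     0.6957]
  [   0.5270     0.4216     1.7128]
Δx = (I − A)⁻¹ Δd with Δd having -30 in the Hospitality component and 0 elsewhere.
So Δx_2 = L_23 · (-30), where L_23 = adj(I−A)_23 / det(I−A) = 0.3300 / 0.474375.
Δx_2 = 0.3300 × (-30) / 0.474375 = -9.90 / 0.474375 ≈ -20.87.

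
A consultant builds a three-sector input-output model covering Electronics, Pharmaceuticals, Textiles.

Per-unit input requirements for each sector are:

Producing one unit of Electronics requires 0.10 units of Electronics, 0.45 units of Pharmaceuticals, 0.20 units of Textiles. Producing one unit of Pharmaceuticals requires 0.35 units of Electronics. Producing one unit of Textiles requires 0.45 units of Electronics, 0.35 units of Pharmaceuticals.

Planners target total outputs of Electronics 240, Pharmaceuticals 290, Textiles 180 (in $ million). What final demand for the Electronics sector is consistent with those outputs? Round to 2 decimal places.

d_1 = 33.50

I − A =
  [   0.90    -0.35    -0.45]
  [  -0.45     1.00    -0.35]
  [  -0.20     0.00     1.00]
d = (I − A) x:
  d_1 = (+0.90)·240 + (-0.35)·290 + (-0.45)·180 = 33.50
  d_2 = (-0.45)·240 + (+1.00)·290 + (-0.35)·180 = 119.00
  d_3 = (-0.20)·240 + (+0.00)·290 + (+1.00)·180 = 132.00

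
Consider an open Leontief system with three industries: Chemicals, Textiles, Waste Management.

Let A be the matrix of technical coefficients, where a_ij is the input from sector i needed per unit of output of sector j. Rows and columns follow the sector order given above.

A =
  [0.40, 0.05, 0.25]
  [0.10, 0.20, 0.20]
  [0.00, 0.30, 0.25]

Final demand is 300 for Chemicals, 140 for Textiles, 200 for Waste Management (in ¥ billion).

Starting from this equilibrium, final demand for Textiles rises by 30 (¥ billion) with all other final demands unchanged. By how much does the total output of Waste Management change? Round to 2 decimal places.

I − A =
  [   0.60    -0.05    -0.25]
  [  -0.10     0.80    -0.20]
  [   0.00    -0.30     0.75]
Cofactors of I−A, C_ij = (−1)^(i+j)·(minor ij) (rows/columns in the sector order above):
  C_11 = (0.80)(0.75) − (-0.20)(-0.30) = 0.5400
  C_12 = −[(-0.10)(0.75) − (-0.20)(0.00)] = 0.0750
  C_13 = (-0.10)(-0.30) − (0.80)(0.00) = 0.0300
  C_21 = −[(-0.05)(0.75) − (-0.25)(-0.30)] = 0.1125
  C_22 = (0.60)(0.75) − (-0.25)(0.00) = 0.4500
  C_23 = −[(0.60)(-0.30) − (-0.05)(0.00)] = 0.1800
  C_31 = (-0.05)(-0.20) − (-0.25)(0.80) = 0.2100
  C_32 = −[(0.60)(-0.20) − (-0.25)(-0.10)] = 0.1450
  C_33 = (0.60)(0.80) − (-0.05)(-0.10) = 0.4750
det(I−A) = Σ_j (I−A)_1j·C_1j = (0.60)(0.5400) + (-0.05)(0.0750) + (-0.25)(0.0300) = 0.31275
adj(I−A) = Cᵀ =
  [ 0.5400   0.1125   0.2100]
  [ 0.0750   0.4500   0.1450]
  [ 0.0300   0.1800   0.4750]
(I − A)⁻¹ = adj(I−A) / det(I−A) ≈
  [   1.7266     0.3597     0.6715]
  [   0.2398     1.4388     0.4636]
  [   0.0959     0.5755     1.5188]
Δx = (I − A)⁻¹ Δd with Δd having +30 in the Textiles component and 0 elsewhere.
So Δx_3 = L_32 · (+30), where L_32 = adj(I−A)_32 / det(I−A) = 0.1800 / 0.31275.
Δx_3 = 0.1800 × (+30) / 0.31275 = 5.40 / 0.31275 ≈ 17.27.

Δx_3 = 17.27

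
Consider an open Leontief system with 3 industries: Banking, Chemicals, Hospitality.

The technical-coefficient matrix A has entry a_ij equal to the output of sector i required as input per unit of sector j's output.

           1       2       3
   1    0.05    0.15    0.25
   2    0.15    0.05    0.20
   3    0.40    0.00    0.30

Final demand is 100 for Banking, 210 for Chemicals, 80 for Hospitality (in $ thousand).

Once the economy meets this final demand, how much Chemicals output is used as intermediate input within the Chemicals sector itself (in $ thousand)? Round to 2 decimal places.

z_22 = 15.26

I − A =
  [   0.95    -0.15    -0.25]
  [  -0.15     0.95    -0.20]
  [  -0.40     0.00     0.70]
Cofactors of I−A, C_ij = (−1)^(i+j)·(minor ij) (rows/columns in the sector order above):
  C_11 = (0.95)(0.70) − (-0.20)(0.00) = 0.6650
  C_12 = −[(-0.15)(0.70) − (-0.20)(-0.40)] = 0.1850
  C_13 = (-0.15)(0.00) − (0.95)(-0.40) = 0.3800
  C_21 = −[(-0.15)(0.70) − (-0.25)(0.00)] = 0.1050
  C_22 = (0.95)(0.70) − (-0.25)(-0.40) = 0.5650
  C_23 = −[(0.95)(0.00) − (-0.15)(-0.40)] = 0.0600
  C_31 = (-0.15)(-0.20) − (-0.25)(0.95) = 0.2675
  C_32 = −[(0.95)(-0.20) − (-0.25)(-0.15)] = 0.2275
  C_33 = (0.95)(0.95) − (-0.15)(-0.15) = 0.8800
det(I−A) = Σ_j (I−A)_1j·C_1j = (0.95)(0.6650) + (-0.15)(0.1850) + (-0.25)(0.3800) = 0.5090
adj(I−A) = Cᵀ =
  [ 0.6650   0.1050   0.2675]
  [ 0.1850   0.5650   0.2275]
  [ 0.3800   0.0600   0.8800]
(I − A)⁻¹ = adj(I−A) / det(I−A) ≈
  [   1.3065     0.2063     0.5255]
  [   0.3635     1.1100     0.4470]
  [   0.7466     0.1179     1.7289]
First solve x = (I − A)⁻¹ d = adj(I−A)·d / det(I−A); in particular x_2 = (0.1850·100 + 0.5650·210 + 0.2275·80) / 0.5090 = 155.35 / 0.5090 ≈ 305.2063.
Intermediate flow from 2 to 2: z_22 = a_22 · x_2 = 0.05 × 155.35 / 0.5090 = 7.7675 / 0.5090 ≈ 15.26.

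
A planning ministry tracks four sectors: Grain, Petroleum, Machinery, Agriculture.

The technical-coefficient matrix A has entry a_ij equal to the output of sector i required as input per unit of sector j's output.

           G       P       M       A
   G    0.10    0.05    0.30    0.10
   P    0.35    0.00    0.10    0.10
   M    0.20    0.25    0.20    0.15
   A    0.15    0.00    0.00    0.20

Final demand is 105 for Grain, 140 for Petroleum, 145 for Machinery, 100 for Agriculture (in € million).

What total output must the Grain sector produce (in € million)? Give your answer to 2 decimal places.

x_G = 277.67

I − A =
  [   0.90    -0.05    -0.30    -0.10]
  [  -0.35     1.00    -0.10    -0.10]
  [  -0.20    -0.25     0.80    -0.15]
  [  -0.15     0.00     0.00     0.80]
Compute the cofactors C_ij = (−1)^(i+j)·(3×3 minor ij) of I−A; the adjugate is their transpose:
adj(I−A) = Cᵀ =
  [ 0.620000   0.092000   0.244000   0.134750]
  [ 0.254250   0.509250   0.159000   0.125250]
  [ 0.256250   0.185375   0.690250   0.184625]
  [ 0.116250   0.017250   0.045750   0.596250]
det(I−A) = Σ_j (I−A)_1j·C_1j = (0.90)(0.620000) + (-0.05)(0.254250) + (-0.30)(0.256250) + (-0.10)(0.116250) = 0.4567875
(I − A)⁻¹ = adj(I−A) / det(I−A) ≈
  [   1.3573     0.2014     0.5342     0.2950]
  [   0.5566     1.1149     0.3481     0.2742]
  [   0.5610     0.4058     1.5111     0.4042]
  [   0.2545     0.0378     0.1002     1.3053]
x = (I − A)⁻¹ d = adj(I−A)·d / det(I−A), with det(I−A) = 0.4567875:
  x_G = (0.620000·105 + 0.092000·140 + 0.244000·145 + 0.134750·100) / 0.4567875 = 126.835 / 0.4567875 ≈ 277.67
  x_P = (0.254250·105 + 0.509250·140 + 0.159000·145 + 0.125250·100) / 0.4567875 = 133.57125 / 0.4567875 ≈ 292.41
  x_M = (0.256250·105 + 0.185375·140 + 0.690250·145 + 0.184625·100) / 0.4567875 = 171.4075 / 0.4567875 ≈ 375.25
  x_A = (0.116250·105 + 0.017250·140 + 0.045750·145 + 0.596250·100) / 0.4567875 = 80.88 / 0.4567875 ≈ 177.06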